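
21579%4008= 1539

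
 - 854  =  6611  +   - 7465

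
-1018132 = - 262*3886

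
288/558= 16/31 = 0.52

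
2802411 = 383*7317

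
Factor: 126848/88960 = 991/695=5^( - 1)*139^(-1)*991^1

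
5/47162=5/47162  =  0.00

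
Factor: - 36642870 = - 2^1*3^2*5^1*11^1*37013^1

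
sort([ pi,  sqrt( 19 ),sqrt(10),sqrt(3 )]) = [ sqrt( 3 ),pi, sqrt(10),sqrt( 19 )] 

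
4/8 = 1/2  =  0.50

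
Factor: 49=7^2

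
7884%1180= 804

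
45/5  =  9 = 9.00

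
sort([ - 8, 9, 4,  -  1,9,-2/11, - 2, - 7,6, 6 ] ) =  [-8, - 7,-2,-1, - 2/11, 4, 6,6,9,9]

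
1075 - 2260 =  - 1185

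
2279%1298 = 981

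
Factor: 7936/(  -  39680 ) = -1/5  =  - 5^( - 1)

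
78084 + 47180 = 125264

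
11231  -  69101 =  - 57870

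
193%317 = 193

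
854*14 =11956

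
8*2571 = 20568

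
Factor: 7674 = 2^1 * 3^1 *1279^1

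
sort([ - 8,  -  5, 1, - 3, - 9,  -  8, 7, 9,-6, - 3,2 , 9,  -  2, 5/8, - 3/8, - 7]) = [ - 9,- 8,-8, -7, - 6, - 5, - 3, - 3, - 2,- 3/8, 5/8,1, 2, 7, 9,9]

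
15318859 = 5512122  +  9806737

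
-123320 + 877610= 754290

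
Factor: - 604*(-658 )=397432 = 2^3*7^1*47^1*151^1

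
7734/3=2578 = 2578.00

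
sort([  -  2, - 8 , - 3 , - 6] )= [ - 8,- 6, - 3, - 2] 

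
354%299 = 55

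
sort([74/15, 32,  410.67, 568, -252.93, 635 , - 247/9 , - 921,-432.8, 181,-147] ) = [ - 921, - 432.8, - 252.93, - 147,-247/9  ,  74/15, 32,181, 410.67,568, 635 ]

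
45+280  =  325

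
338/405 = 338/405 = 0.83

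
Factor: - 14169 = -3^1 * 4723^1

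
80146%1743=1711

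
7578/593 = 7578/593 = 12.78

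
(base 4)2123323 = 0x26fb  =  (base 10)9979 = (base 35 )854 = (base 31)abs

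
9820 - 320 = 9500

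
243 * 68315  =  16600545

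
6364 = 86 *74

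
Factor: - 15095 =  - 5^1*3019^1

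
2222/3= 740 +2/3=740.67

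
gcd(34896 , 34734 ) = 6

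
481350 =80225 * 6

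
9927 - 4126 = 5801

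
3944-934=3010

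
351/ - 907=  - 351/907 = - 0.39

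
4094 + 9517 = 13611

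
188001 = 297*633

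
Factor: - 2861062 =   -  2^1*23^1*37^1*41^2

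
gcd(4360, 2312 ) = 8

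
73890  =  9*8210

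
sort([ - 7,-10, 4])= [ - 10, - 7 , 4] 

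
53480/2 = 26740 = 26740.00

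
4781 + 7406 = 12187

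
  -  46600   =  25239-71839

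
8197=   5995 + 2202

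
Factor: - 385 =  - 5^1*7^1*11^1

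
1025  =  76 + 949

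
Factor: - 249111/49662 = - 2^(-1 )*31^ (-1)*311^1 = -311/62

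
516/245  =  516/245 = 2.11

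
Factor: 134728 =2^3*11^1*1531^1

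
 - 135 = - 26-109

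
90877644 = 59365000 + 31512644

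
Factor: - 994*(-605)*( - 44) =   -  26460280 = - 2^3*5^1 * 7^1*11^3*71^1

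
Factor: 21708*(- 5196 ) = - 112794768 = - 2^4*3^5*67^1*433^1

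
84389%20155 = 3769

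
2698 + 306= 3004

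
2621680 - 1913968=707712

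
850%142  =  140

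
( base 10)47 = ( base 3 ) 1202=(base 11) 43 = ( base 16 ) 2f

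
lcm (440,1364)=13640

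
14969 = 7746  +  7223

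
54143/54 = 54143/54  =  1002.65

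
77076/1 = 77076  =  77076.00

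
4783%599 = 590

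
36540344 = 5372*6802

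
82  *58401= 4788882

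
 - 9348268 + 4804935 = -4543333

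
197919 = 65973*3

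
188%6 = 2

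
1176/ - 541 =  - 1176/541 = - 2.17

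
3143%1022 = 77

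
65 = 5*13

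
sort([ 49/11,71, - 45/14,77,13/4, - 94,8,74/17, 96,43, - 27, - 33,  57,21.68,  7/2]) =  [ - 94 ,-33,-27, - 45/14,13/4,7/2,74/17, 49/11,8, 21.68,43,57, 71, 77, 96] 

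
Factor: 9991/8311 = 97^1*103^1*8311^(  -  1 )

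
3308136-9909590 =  - 6601454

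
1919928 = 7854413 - 5934485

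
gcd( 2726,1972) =58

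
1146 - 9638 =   -  8492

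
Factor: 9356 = 2^2  *  2339^1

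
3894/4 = 973 + 1/2 = 973.50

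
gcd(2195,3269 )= 1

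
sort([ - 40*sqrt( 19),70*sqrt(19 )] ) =[ - 40*sqrt ( 19),70*sqrt ( 19)]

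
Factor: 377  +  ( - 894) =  -11^1*47^1  =  - 517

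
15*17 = 255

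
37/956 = 37/956= 0.04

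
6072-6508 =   -  436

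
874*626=547124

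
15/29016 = 5/9672  =  0.00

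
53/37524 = 1/708 = 0.00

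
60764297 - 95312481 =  - 34548184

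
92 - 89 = 3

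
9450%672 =42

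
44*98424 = 4330656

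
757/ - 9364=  -757/9364 = - 0.08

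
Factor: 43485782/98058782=21742891/49029391 = 1871^1*11621^1 * 49029391^(-1)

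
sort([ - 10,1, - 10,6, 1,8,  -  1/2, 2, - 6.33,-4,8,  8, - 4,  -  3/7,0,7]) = [  -  10, - 10, -6.33, - 4, - 4, - 1/2, - 3/7,0, 1 , 1,  2, 6, 7 , 8, 8,8] 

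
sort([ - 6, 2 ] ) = [ - 6, 2]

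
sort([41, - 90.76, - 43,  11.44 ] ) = [ - 90.76, - 43,  11.44 , 41 ] 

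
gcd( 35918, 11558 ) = 2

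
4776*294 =1404144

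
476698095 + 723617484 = 1200315579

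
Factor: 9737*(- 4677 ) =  - 3^1*7^1*13^1*107^1*1559^1  =  - 45539949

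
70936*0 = 0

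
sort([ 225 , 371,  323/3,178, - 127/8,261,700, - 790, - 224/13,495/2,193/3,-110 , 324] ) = [-790 ,-110, - 224/13 , - 127/8,193/3,323/3, 178, 225,495/2,261,324,371, 700]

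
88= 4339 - 4251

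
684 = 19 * 36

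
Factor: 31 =31^1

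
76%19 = 0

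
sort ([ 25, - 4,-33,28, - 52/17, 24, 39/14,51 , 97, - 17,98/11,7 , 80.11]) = [ - 33, - 17,-4,-52/17,39/14, 7,98/11,24,25,  28 , 51,80.11,97 ] 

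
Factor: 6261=3^1*2087^1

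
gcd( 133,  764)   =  1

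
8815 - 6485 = 2330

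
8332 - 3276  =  5056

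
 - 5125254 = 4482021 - 9607275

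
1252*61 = 76372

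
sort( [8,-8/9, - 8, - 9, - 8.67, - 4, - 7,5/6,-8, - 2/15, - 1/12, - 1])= [ - 9, - 8.67 , - 8,  -  8, - 7, - 4,-1 ,-8/9, - 2/15, - 1/12,5/6, 8]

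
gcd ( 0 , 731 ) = 731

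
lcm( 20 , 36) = 180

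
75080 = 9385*8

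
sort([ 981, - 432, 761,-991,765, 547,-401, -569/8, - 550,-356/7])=[ - 991,  -  550 ,  -  432,-401, - 569/8,  -  356/7,547 , 761 , 765,981] 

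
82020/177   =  27340/59  =  463.39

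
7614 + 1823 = 9437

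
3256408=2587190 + 669218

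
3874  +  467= 4341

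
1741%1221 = 520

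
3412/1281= 2+850/1281 =2.66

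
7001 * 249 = 1743249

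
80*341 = 27280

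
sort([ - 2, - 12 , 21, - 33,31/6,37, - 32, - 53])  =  [ - 53, - 33, - 32,-12, - 2,31/6, 21,37 ]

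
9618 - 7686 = 1932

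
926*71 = 65746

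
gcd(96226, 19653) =1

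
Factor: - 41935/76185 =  - 8387/15237 = - 3^( - 2 )*1693^( - 1)*8387^1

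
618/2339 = 618/2339 = 0.26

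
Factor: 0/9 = 0^1 = 0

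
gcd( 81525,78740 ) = 5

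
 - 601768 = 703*(  -  856) 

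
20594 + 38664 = 59258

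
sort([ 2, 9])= [ 2,9 ]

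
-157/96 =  - 157/96 = - 1.64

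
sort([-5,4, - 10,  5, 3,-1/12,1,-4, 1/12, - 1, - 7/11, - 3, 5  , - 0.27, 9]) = [ - 10,-5,-4, - 3,-1,-7/11,-0.27, - 1/12,  1/12, 1, 3, 4, 5,5, 9 ] 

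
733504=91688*8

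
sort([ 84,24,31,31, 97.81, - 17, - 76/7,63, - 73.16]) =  [ - 73.16, - 17, - 76/7,24,  31,31,63,  84,97.81 ]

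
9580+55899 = 65479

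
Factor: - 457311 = -3^1*19^1*71^1 * 113^1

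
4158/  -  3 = - 1386 + 0/1 =- 1386.00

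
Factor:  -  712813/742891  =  -67^1 * 10639^1*742891^( - 1)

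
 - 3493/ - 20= 3493/20 = 174.65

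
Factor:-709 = -709^1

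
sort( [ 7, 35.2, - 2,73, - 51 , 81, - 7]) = [-51, - 7, - 2,7, 35.2,73 , 81]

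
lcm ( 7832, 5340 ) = 117480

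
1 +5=6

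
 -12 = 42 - 54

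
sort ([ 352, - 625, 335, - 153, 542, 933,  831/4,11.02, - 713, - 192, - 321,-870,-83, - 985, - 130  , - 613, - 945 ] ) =[ - 985, - 945,-870, - 713, - 625, - 613, - 321, - 192, - 153, - 130, - 83, 11.02,831/4,335, 352, 542, 933 ]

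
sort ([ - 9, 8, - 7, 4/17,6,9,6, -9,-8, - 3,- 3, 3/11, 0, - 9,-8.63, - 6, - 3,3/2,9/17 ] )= [ - 9, - 9,-9, - 8.63,  -  8, - 7 , - 6,  -  3, - 3,- 3, 0, 4/17, 3/11, 9/17,3/2, 6,6, 8,9 ]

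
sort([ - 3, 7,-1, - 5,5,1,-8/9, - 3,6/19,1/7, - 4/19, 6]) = [ - 5,  -  3, - 3,-1, - 8/9, - 4/19,1/7,6/19,1,5,  6,7 ] 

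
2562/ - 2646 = - 61/63=- 0.97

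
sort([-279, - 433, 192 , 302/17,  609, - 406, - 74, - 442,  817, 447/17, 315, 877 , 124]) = [ -442,-433, -406, - 279 ,-74,  302/17,447/17 , 124, 192,315 , 609,817,877] 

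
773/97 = 7 + 94/97=7.97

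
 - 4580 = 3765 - 8345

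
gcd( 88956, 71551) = 1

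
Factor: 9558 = 2^1*3^4*59^1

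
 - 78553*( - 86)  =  6755558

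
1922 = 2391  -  469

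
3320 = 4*830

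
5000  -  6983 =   -  1983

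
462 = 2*231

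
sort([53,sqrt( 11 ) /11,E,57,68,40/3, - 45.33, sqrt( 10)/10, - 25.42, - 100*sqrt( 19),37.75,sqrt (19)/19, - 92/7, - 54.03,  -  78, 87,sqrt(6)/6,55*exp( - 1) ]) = [ - 100 * sqrt (19),-78, - 54.03, - 45.33, - 25.42, - 92/7,sqrt( 19)/19,sqrt(11)/11,sqrt( 10)/10, sqrt(6)/6,E, 40/3,55*exp( - 1 ),37.75, 53,  57, 68,87] 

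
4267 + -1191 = 3076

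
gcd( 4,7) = 1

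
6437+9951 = 16388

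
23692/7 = 3384+4/7 = 3384.57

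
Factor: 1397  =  11^1*127^1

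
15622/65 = 240 + 22/65=240.34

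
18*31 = 558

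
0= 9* 0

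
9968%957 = 398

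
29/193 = 29/193 = 0.15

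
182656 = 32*5708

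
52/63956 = 13/15989 = 0.00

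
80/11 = 7+3/11  =  7.27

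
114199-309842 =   -  195643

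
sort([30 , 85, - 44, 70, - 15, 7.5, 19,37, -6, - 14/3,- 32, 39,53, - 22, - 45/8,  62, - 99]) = [ - 99, - 44, - 32, - 22, - 15, - 6 , - 45/8, - 14/3, 7.5,19, 30,37, 39, 53,62,70,85 ]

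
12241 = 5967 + 6274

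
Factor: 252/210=2^1 * 3^1*5^(-1) = 6/5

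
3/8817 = 1/2939= 0.00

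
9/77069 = 9/77069 = 0.00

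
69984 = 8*8748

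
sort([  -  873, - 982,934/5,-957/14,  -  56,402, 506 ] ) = [ - 982, - 873, - 957/14, - 56, 934/5, 402, 506]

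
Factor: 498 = 2^1*3^1 * 83^1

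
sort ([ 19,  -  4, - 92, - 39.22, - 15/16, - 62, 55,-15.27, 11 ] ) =[-92, - 62, -39.22, -15.27 , - 4,  -  15/16, 11 , 19, 55]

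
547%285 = 262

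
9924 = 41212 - 31288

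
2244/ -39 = -748/13 = - 57.54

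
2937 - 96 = 2841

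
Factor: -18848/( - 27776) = 2^( - 2 )*7^( - 1 )*19^1 =19/28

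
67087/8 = 8385 +7/8 =8385.88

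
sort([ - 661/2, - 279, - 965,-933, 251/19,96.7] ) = [ - 965, - 933, - 661/2, - 279, 251/19 , 96.7] 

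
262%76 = 34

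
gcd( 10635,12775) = 5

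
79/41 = 1 + 38/41 = 1.93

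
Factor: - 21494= -2^1*11^1*977^1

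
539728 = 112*4819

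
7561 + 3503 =11064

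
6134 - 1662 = 4472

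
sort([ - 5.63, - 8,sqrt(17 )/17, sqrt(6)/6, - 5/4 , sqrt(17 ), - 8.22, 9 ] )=[ - 8.22, - 8, -5.63,-5/4,sqrt( 17 ) /17,sqrt ( 6 ) /6,sqrt(17 ),9 ]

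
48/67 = 48/67=0.72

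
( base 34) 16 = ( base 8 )50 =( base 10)40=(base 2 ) 101000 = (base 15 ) 2A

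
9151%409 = 153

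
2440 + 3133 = 5573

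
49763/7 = 7109 = 7109.00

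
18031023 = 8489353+9541670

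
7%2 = 1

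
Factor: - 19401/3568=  - 2^( - 4)*3^1 * 29^1  =  - 87/16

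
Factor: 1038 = 2^1*3^1*173^1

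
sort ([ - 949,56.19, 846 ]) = [ - 949,56.19, 846]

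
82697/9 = 82697/9=9188.56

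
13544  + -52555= - 39011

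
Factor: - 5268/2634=  -  2^1 = - 2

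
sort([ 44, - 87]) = [ - 87, 44] 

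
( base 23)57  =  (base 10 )122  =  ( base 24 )52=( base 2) 1111010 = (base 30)42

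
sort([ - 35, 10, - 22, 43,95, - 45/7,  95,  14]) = [ - 35,-22, - 45/7, 10, 14, 43, 95, 95 ]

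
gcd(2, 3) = 1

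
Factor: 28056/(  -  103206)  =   - 2^2*7^1*103^( - 1) = - 28/103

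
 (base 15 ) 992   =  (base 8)4162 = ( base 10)2162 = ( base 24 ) 3i2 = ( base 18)6c2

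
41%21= 20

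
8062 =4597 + 3465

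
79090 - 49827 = 29263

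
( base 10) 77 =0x4d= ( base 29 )2j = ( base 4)1031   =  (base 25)32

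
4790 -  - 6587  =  11377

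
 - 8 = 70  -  78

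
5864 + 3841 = 9705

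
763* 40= 30520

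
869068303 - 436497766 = 432570537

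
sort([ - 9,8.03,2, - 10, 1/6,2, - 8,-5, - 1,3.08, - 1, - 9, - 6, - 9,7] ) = [ -10, - 9, - 9, - 9, - 8, - 6, - 5, - 1, - 1, 1/6,2,2, 3.08,7, 8.03 ]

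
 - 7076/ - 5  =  1415 + 1/5 = 1415.20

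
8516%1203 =95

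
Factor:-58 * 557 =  - 32306 = - 2^1*29^1*557^1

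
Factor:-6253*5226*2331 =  - 2^1 * 3^3 * 7^1 * 13^3*37^2*67^1=- 76172832918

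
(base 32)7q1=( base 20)1001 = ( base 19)1332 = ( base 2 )1111101000001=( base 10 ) 8001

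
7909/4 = 7909/4 =1977.25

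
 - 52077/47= -52077/47 = - 1108.02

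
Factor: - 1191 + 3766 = 2575=5^2 * 103^1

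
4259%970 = 379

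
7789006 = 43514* 179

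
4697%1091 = 333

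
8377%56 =33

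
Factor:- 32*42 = - 2^6*3^1*7^1 = -1344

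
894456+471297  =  1365753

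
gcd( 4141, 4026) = 1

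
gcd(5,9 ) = 1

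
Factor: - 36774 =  - 2^1*3^4*227^1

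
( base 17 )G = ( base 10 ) 16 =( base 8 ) 20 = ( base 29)g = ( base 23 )G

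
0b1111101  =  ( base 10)125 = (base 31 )41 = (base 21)5K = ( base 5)1000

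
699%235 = 229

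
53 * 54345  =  2880285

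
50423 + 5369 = 55792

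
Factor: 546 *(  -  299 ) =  - 2^1*3^1*7^1*13^2*23^1 = - 163254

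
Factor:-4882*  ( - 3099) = 2^1 * 3^1*1033^1*2441^1 = 15129318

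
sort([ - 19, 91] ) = [ - 19,91 ] 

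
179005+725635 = 904640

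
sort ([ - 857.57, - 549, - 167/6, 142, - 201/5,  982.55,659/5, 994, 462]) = [- 857.57, - 549, - 201/5, - 167/6, 659/5,  142,462,982.55,994 ]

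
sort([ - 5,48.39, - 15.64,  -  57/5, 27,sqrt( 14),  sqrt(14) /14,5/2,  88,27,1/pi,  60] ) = [ - 15.64, - 57/5, - 5,sqrt (14)/14, 1/pi,5/2, sqrt( 14),27  ,  27,48.39,60,88 ]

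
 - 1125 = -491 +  - 634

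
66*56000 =3696000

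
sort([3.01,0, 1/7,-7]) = [-7,0 , 1/7, 3.01]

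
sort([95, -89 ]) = [ - 89,95] 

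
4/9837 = 4/9837 = 0.00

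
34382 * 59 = 2028538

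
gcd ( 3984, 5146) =166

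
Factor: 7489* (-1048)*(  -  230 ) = 2^4 * 5^1*23^1*131^1*7489^1 = 1805148560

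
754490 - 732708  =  21782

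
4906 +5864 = 10770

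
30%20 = 10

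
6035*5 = 30175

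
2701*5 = 13505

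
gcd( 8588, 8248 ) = 4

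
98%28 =14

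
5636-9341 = -3705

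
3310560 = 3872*855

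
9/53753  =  9/53753 = 0.00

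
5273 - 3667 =1606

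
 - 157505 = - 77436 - 80069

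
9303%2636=1395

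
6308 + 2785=9093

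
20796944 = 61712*337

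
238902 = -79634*( - 3 )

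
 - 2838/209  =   - 258/19 = - 13.58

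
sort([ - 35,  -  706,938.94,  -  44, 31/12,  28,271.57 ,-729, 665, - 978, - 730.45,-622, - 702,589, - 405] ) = [ - 978, - 730.45, - 729,-706, - 702, - 622, - 405, - 44, - 35, 31/12, 28,271.57, 589, 665, 938.94]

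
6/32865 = 2/10955 = 0.00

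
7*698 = 4886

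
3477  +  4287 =7764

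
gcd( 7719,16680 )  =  3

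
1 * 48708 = 48708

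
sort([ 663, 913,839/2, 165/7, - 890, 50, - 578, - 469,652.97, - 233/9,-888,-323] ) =[ - 890,-888, - 578,-469, -323,-233/9,  165/7, 50,839/2,652.97, 663, 913]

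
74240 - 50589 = 23651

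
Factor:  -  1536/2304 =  - 2/3=-  2^1*3^ ( - 1) 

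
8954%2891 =281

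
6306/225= 2102/75 = 28.03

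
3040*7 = 21280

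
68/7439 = 68/7439 = 0.01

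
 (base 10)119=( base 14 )87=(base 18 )6b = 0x77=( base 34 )3H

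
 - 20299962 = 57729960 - 78029922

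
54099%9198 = 8109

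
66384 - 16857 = 49527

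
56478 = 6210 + 50268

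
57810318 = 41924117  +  15886201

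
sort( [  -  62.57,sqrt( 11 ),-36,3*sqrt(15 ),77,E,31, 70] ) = [  -  62.57 , -36,E,sqrt(11),3*sqrt(15 ) , 31, 70,77 ]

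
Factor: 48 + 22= 70 = 2^1*5^1*7^1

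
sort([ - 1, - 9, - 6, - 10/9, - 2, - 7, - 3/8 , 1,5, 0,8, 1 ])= [ - 9 ,-7 , - 6, - 2,-10/9, - 1 , - 3/8, 0,1,1,5,8 ]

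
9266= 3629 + 5637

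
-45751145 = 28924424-74675569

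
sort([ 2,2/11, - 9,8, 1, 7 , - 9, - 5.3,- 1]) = [ -9 ,  -  9, - 5.3,-1,2/11,1, 2,7, 8 ] 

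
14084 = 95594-81510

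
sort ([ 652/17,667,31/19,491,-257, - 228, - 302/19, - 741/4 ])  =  [ - 257, - 228,-741/4, - 302/19,31/19, 652/17,491,667 ]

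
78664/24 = 3277+2/3 = 3277.67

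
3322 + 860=4182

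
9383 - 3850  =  5533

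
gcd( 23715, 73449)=9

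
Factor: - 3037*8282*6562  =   - 2^2 *17^1*41^1* 101^1*193^1*3037^1 = - 165050271908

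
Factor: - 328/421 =- 2^3 * 41^1*421^( - 1 ) 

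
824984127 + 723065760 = 1548049887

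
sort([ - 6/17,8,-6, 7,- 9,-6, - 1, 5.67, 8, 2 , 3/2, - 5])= [ - 9, - 6, - 6, - 5, - 1,- 6/17, 3/2 , 2,5.67,7,  8,  8]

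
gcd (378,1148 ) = 14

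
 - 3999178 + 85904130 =81904952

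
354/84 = 59/14=4.21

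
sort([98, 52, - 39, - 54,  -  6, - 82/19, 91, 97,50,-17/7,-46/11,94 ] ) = [ - 54, - 39, - 6, - 82/19,  -  46/11, - 17/7, 50 , 52,  91, 94,97,98 ]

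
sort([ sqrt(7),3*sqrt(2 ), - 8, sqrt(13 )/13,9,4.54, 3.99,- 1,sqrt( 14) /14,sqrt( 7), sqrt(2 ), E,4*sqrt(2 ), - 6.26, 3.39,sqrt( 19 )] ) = [ - 8, - 6.26 , - 1,sqrt( 14 ) /14,sqrt(13)/13, sqrt(2 ),sqrt(7), sqrt(7 ),E,3.39,3.99,3*sqrt(2), sqrt(19),4.54,4*sqrt( 2), 9]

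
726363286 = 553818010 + 172545276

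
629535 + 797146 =1426681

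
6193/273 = 22 + 187/273 = 22.68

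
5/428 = 5/428=0.01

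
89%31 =27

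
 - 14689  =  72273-86962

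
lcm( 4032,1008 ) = 4032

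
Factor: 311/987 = 3^( - 1)*7^(-1)*47^( - 1)*311^1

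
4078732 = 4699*868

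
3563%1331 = 901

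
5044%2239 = 566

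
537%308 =229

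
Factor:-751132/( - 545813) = 2^2*19^( - 1 ) * 23^( - 1 )*79^1 *1249^( - 1)*2377^1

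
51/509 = 51/509 = 0.10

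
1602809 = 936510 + 666299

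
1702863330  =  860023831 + 842839499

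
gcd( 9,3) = 3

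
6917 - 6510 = 407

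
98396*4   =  393584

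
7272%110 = 12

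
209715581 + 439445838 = 649161419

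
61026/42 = 1453= 1453.00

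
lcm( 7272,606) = 7272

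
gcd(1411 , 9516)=1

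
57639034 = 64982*887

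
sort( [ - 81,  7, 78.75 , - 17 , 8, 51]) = [ - 81, - 17, 7 , 8 , 51,78.75]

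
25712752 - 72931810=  - 47219058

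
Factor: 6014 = 2^1*31^1*97^1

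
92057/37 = 92057/37 = 2488.03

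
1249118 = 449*2782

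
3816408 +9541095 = 13357503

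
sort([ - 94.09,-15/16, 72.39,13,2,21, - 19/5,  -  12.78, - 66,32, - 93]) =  [ - 94.09, - 93,- 66,  -  12.78  , - 19/5,  -  15/16,2,13 , 21, 32, 72.39]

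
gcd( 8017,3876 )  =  1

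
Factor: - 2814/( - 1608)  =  7/4=   2^( - 2)*7^1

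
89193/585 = 152 + 7/15 =152.47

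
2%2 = 0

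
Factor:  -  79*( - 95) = 7505=5^1*19^1 * 79^1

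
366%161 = 44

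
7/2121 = 1/303 = 0.00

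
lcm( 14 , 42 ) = 42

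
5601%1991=1619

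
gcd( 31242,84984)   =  6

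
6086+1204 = 7290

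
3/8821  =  3/8821 = 0.00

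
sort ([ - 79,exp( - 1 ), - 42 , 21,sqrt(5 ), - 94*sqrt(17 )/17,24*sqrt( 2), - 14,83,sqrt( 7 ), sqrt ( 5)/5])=[ - 79, - 42, - 94*sqrt( 17)/17,  -  14, exp( - 1) , sqrt( 5 )/5,  sqrt( 5 ) , sqrt(7),21,24*sqrt( 2),83 ] 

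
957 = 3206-2249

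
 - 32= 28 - 60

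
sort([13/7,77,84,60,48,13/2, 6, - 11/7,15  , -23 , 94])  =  [-23 ,-11/7,13/7,6, 13/2,15, 48, 60,77 , 84,94] 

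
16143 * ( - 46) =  - 742578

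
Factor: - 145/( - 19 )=5^1*19^(-1 )*29^1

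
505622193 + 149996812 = 655619005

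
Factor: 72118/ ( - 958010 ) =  - 5^(  -  1 )*107^1*337^1*95801^( - 1 )= - 36059/479005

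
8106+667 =8773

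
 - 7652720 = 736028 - 8388748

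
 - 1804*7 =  - 12628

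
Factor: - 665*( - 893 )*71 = 42162995  =  5^1*7^1 * 19^2*47^1*71^1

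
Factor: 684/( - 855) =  - 4/5 = -  2^2*5^( - 1) 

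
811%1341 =811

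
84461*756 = 63852516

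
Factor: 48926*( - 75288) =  - 2^4*3^1*17^1*1439^1*3137^1= -3683540688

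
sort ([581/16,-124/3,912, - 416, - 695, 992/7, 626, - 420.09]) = [ - 695, - 420.09, - 416,-124/3, 581/16,992/7, 626,912] 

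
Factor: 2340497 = 461^1*5077^1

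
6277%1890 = 607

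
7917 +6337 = 14254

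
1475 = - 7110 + 8585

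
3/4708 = 3/4708 = 0.00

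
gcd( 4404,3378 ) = 6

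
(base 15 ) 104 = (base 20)b9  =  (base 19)c1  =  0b11100101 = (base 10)229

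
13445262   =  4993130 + 8452132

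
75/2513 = 75/2513 = 0.03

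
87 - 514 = -427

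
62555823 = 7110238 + 55445585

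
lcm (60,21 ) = 420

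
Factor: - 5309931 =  - 3^1*11^1*160907^1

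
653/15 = 653/15 = 43.53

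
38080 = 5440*7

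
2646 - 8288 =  - 5642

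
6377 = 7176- 799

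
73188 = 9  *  8132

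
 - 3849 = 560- 4409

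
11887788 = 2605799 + 9281989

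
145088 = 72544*2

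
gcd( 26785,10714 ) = 5357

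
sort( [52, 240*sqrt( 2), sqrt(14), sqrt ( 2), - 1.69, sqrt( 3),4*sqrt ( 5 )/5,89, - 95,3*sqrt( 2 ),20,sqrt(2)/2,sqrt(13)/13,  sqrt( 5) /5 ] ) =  [ - 95, - 1.69, sqrt( 13 )/13,sqrt ( 5)/5, sqrt ( 2 ) /2, sqrt( 2), sqrt( 3),4*sqrt( 5 )/5, sqrt( 14), 3*sqrt( 2), 20,52, 89, 240*sqrt (2)]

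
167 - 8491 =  - 8324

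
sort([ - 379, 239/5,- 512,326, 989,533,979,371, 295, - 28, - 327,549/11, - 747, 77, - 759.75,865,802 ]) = [ -759.75, - 747 , -512,-379, - 327,-28,239/5,549/11, 77,  295,326,371,533, 802,  865,979,989]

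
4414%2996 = 1418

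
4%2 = 0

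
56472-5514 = 50958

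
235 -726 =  - 491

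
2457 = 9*273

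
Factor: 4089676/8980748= 1022419/2245187 =7^ ( - 1)*23^1*44453^1*320741^( - 1)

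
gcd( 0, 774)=774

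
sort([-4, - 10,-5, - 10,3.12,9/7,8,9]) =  [ - 10, - 10, - 5, - 4,9/7, 3.12,8 , 9 ]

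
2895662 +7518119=10413781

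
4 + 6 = 10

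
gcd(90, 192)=6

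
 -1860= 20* (  -  93)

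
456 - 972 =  - 516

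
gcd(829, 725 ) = 1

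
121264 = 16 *7579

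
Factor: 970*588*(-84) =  - 47910240 =- 2^5*3^2*5^1*7^3 *97^1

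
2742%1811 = 931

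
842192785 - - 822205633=1664398418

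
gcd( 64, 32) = 32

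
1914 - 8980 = - 7066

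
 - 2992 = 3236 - 6228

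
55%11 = 0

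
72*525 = 37800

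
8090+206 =8296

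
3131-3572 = -441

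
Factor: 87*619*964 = 2^2*3^1 * 29^1*241^1* 619^1 = 51914292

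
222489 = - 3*(-74163) 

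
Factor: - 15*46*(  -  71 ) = 2^1 *3^1 *5^1*23^1*71^1  =  48990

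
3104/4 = 776   =  776.00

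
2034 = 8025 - 5991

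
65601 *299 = 19614699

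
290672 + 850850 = 1141522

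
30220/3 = 30220/3 = 10073.33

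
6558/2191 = 2 + 2176/2191 = 2.99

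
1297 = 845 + 452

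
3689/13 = 3689/13 = 283.77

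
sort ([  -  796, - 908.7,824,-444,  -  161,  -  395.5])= [- 908.7 , - 796, - 444,  -  395.5, - 161,  824] 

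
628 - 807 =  - 179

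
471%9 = 3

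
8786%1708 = 246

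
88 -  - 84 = 172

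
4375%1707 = 961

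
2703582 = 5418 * 499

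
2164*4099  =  8870236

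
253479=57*4447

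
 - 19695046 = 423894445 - 443589491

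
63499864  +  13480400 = 76980264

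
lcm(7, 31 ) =217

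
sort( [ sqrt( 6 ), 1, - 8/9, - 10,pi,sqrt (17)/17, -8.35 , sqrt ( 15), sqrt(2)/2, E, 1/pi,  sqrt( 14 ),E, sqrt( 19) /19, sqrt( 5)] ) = [ - 10, - 8.35,-8/9, sqrt(19)/19,sqrt(17)/17,  1/pi, sqrt (2) /2,1,sqrt(5), sqrt( 6),E, E,pi, sqrt( 14), sqrt(15 )] 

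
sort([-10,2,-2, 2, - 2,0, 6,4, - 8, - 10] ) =[ - 10 , - 10, - 8, - 2,- 2,0 , 2,2, 4 , 6]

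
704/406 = 1+149/203 = 1.73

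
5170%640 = 50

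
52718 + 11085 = 63803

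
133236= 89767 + 43469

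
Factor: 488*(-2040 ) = -2^6*3^1*5^1 *17^1* 61^1 = -995520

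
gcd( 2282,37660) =14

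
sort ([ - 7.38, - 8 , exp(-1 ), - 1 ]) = [-8, - 7.38,- 1 , exp(- 1) ]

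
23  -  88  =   - 65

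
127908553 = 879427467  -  751518914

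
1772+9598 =11370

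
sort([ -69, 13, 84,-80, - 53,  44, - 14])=[ - 80, - 69, - 53, - 14, 13,44,84] 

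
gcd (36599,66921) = 1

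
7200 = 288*25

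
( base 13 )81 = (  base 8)151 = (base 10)105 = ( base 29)3i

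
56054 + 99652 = 155706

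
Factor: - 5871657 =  - 3^1*11^1*177929^1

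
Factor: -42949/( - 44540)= 2^(  -  2) * 5^( - 1)*17^( - 1 )*29^1*131^(-1)*1481^1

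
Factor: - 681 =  - 3^1*227^1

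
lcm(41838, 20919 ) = 41838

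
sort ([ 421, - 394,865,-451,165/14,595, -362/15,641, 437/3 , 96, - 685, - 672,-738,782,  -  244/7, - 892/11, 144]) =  [ - 738 ,  -  685, - 672, - 451, - 394, - 892/11, - 244/7,  -  362/15,165/14, 96, 144, 437/3, 421, 595, 641,  782,  865]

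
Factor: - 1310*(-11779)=2^1*5^1*131^1 * 11779^1 = 15430490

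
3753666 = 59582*63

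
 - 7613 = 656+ - 8269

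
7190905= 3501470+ 3689435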